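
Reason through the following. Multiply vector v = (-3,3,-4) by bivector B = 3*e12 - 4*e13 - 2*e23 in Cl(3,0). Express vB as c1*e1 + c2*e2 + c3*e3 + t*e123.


vB has grade-1 (vector) and grade-3 (trivector) parts: vB = (v _| B) + (v ^ B).
Vector part <vB>_1:
  e1: -v2*b12 - v3*b13 = -(3)*(3) - (-4)*(-4) = -25
  e2: v1*b12 - v3*b23 = (-3)*(3) - (-4)*(-2) = -17
  e3: v1*b13 + v2*b23 = (-3)*(-4) + (3)*(-2) = 6
Trivector part <vB>_3:
  e123: v1*b23 - v2*b13 + v3*b12 = (-3)*(-2) - (3)*(-4) + (-4)*(3) = 6
vB = -25*e1 - 17*e2 + 6*e3 + 6*e123


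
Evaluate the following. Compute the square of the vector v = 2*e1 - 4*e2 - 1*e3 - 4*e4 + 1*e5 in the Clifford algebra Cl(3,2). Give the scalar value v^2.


v^2 = sum of c_i^2 * e_i^2
Positive signature terms (e_i^2 = +1): 2^2 + (-4)^2 + (-1)^2 = 21
Negative signature terms (e_j^2 = -1): (-4)^2 + 1^2 = 17
v^2 = 21 - 17 = 4


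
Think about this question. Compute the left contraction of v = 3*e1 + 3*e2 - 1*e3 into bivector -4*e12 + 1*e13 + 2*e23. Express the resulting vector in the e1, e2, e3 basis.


Left contraction v _| B = <vB>_1 (grade-1 part of the geometric product vB).
Using e1_|e12 = e2, e2_|e12 = -e1, e1_|e13 = e3, e3_|e13 = -e1, e2_|e23 = e3, e3_|e23 = -e2:
e1 coeff: -v2*b12 - v3*b13 = -(3)*(-4) - (-1)*(1) = 13
e2 coeff: v1*b12 - v3*b23 = (3)*(-4) - (-1)*(2) = -10
e3 coeff: v1*b13 + v2*b23 = (3)*(1) + (3)*(2) = 9
v _| B = 13*e1 - 10*e2 + 9*e3


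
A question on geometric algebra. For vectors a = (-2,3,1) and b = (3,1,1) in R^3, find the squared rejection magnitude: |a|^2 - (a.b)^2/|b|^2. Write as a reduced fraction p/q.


|a|^2 = (-2)^2 + 3^2 + 1^2 = 14
|b|^2 = 3^2 + 1^2 + 1^2 = 11
a . b = (-2)*3 + 3*1 + 1*1 = -2
(a.b)^2 = (-2)^2 = 4
|rej|^2 = 14 - 4/11
= (154 - 4)/11
= 150/11
In lowest terms: 150/11


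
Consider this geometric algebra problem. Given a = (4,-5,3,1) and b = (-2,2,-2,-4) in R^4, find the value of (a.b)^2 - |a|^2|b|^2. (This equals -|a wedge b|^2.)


a . b = 4*(-2) + (-5)*2 + 3*(-2) + 1*(-4)
= -8 + (-10) + (-6) + (-4) = -28
|a|^2 = 4^2 + (-5)^2 + 3^2 + 1^2 = 51
|b|^2 = (-2)^2 + 2^2 + (-2)^2 + (-4)^2 = 28
(a.b)^2 = (-28)^2 = 784
|a|^2 * |b|^2 = 51 * 28 = 1428
Result = 784 - 1428 = -644


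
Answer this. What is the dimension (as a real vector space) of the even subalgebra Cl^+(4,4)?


Even subalgebra dimension = 2^(n-1)
n = 4 + 4 = 8
2^(8 - 1) = 2^7 = 128
Verification: sum of C(8,k) for even k = 1 + 28 + 70 + 28 + 1 = 128
Result = 128


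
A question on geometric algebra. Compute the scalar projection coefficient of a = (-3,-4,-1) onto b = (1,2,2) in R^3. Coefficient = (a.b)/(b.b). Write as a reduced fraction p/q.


Projection coefficient = (a . b) / (b . b)
a . b = (-3)*1 + (-4)*2 + (-1)*2
= -3 + (-8) + (-2) = -13
b . b = 1^2 + 2^2 + 2^2
= 1 + 4 + 4 = 9
Coefficient = -13/9
In lowest terms: -13/9


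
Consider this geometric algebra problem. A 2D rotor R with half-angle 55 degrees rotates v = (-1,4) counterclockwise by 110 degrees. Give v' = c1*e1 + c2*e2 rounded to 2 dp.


Rotor R = cos(55deg) - sin(55deg)*e12
Rotation angle theta = 2 * 55 = 110 degrees
v' = R*v*~R rotates v by theta.
cos(110deg) = -0.3420, sin(110deg) = 0.9397
v'_1 = -1*cos(110deg) - 4*sin(110deg)
= -1*(-0.3420) - 4*0.9397
= -3.42
v'_2 = -1*sin(110deg) + 4*cos(110deg)
= -1*0.9397 + 4*(-0.3420)
= -2.31
v' = -3.42*e1 - 2.31*e2


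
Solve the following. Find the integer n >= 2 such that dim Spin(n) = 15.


dim Spin(n) = dim so(n) = n(n-1)/2.
Solve n(n-1)/2 = 15, i.e. n^2 - n - 30 = 0.
Discriminant = 1 + 8*15 = 121
n = (1 + sqrt(121))/2 = (1 + 11)/2 = 6


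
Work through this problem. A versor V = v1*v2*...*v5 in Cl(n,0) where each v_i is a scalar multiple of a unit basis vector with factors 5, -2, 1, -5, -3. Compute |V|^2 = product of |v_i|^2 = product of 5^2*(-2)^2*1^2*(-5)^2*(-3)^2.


Each vector v_i has |v_i|^2 = s_i^2
Squared scales: 5^2 = 25, (-2)^2 = 4, 1^2 = 1, (-5)^2 = 25, (-3)^2 = 9
|V|^2 = 25 * 4 * 1 * 25 * 9
= 22500


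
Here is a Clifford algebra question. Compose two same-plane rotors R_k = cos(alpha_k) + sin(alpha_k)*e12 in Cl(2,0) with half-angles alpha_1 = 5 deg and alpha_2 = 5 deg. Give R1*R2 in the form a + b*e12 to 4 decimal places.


Same-plane rotors commute and their half-angles add:
R1*R2 = cos(a1 + a2) + sin(a1 + a2)*e12.
a1 + a2 = 5 + 5 = 10 deg
cos(10 deg) = 0.9848
sin(10 deg) = 0.1736
R1*R2 = 0.9848 + 0.1736*e12


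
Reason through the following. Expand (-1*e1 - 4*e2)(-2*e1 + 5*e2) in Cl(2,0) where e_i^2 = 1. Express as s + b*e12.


Expand: (-1*e1 - 4*e2)(-2*e1 + 5*e2)
= (-1)*(-2)*e1e1 + (-1)*5*e1e2 + (-4)*(-2)*e2e1 + (-4)*5*e2e2
Using e1^2 = e2^2 = 1, e2e1 = -e1e2:
Scalar part s = (-1)*(-2) + (-4)*5 = 2 + (-20) = -18
Bivector part b = (-1)*5 - (-4)*(-2) = -5 - 8 = -13
uv = -18 - 13*e12


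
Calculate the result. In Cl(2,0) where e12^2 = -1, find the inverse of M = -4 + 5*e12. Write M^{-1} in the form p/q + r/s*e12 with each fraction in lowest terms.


M = -4 + 5*e12, where e12^2 = -1.
Since M commutes with its reverse ~M = a - b*e12, M * ~M = a^2 - b^2*e12^2 = a^2 + b^2.
So M^{-1} = ~M / (a^2 + b^2) = (a - b*e12)/(a^2 + b^2).
a^2 + b^2 = 16 + 25 = 41
Scalar part = -4/41 = -4/41
Bivector coeff = -5/41 = -5/41
M^{-1} = -4/41 - 5/41*e12


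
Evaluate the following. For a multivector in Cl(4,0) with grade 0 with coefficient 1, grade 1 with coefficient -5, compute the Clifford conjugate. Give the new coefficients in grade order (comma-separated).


Clifford conjugate sign for grade k: (-1)^(k(k+1)/2)
Grade 0: (-1)^(0*1/2) = (-1)^0 = 1, coeff 1 -> 1
Grade 1: (-1)^(1*2/2) = (-1)^1 = -1, coeff -5 -> 5
Conjugated coefficients: 1, 5


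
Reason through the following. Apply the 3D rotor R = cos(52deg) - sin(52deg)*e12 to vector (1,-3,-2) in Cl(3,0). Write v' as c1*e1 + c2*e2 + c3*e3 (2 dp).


Rotor R = cos(52deg) - sin(52deg)*e12
Rotation angle theta = 2 * 52 = 104 degrees in the e12 plane (e1 -> e2).
The component perpendicular to the plane (e3) is invariant: v'_3 = v3 = -2.00
cos(104deg) = -0.2419, sin(104deg) = 0.9703
v'_1 = v1*cos(theta) - v2*sin(theta) = 1*(-0.2419) - (-3)*0.9703 = 2.67
v'_2 = v1*sin(theta) + v2*cos(theta) = 1*0.9703 + (-3)*(-0.2419) = 1.70
v' = 2.67*e1 + 1.70*e2 - 2.00*e3


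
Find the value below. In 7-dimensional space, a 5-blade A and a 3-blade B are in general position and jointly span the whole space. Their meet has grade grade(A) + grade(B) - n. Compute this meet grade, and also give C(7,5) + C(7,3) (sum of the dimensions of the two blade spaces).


Meet grade = grade(A) + grade(B) - n
= 5 + 3 - 7 = 1
C(7,5) = 21
C(7,3) = 35
dim_A + dim_B = 21 + 35 = 56


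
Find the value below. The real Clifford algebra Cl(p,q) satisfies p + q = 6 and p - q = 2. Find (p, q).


We need p + q = 6 and p - q = 2.
Adding: 2p = 6 + 2 = 8, so p = 4.
Then q = 6 - 4 = 2.
(p, q) = (4, 2)


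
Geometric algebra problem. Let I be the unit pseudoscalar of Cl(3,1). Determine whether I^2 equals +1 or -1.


The pseudoscalar I = e1...e_n (product of all n generators) of Cl(p,q) satisfies I^2 = (-1)^(q + n(n-1)/2).
p = 3, q = 1, n = p + q = 4
n(n-1)/2 = 4 * 3 / 2 = 6
Exponent = q + n(n-1)/2 = 1 + 6 = 7
I^2 = (-1)^7 = -1


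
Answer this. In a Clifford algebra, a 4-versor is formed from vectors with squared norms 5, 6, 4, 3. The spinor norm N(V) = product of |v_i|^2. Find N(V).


Spinor norm N(V) = |v1|^2 * |v2|^2 * ... * |v4|^2
= 5 * 6 * 4 * 3
Running product: 5, 30, 120, 360
N(V) = 360


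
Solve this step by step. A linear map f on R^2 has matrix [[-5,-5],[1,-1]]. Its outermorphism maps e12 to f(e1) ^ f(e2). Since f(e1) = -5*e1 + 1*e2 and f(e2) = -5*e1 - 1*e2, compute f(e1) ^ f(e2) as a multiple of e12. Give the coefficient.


The outermorphism of a linear map f sends e1^e2 to f(e1)^f(e2).
f(e1) = -5*e1 + 1*e2
f(e2) = -5*e1 - 1*e2
f(e1) ^ f(e2) = (-5*e1 + 1*e2) ^ (-5*e1 - 1*e2)
= (-5)*(-1)*e12 + 1*(-5)*e21
= (5 - (-5))*e12
= 10*e12
Coefficient = 10


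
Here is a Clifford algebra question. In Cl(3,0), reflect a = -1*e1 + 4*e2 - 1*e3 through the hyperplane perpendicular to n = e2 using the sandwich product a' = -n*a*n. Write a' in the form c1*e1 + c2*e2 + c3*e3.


Reflection formula: a' = -n*a*n, with n = e2 (unit vector, n^2 = 1).
For reflection through hyperplane perp to e2:
The component along e2 flips sign, others stay.
a = (-1, 4, -1)
a' = (-1, -4, -1)
a' = -1*e1 - 4*e2 - 1*e3


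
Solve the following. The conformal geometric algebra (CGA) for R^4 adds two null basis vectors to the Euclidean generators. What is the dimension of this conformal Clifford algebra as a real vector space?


The conformal model of R^4 uses Cl(5,1): the 4 Euclidean generators plus two extra orthogonal generators e+ (e+^2 = +1) and e- (e-^2 = -1), from which the null vectors e0, einf are built.
Number of generators m = 4 + 2 = 6.
dim Cl(p,q) = 2^m = 2^6 = 64


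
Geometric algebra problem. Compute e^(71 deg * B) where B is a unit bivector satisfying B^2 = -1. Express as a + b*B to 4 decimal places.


For a unit bivector B with B^2 = -1, the exponential series gives
e^(theta*B) = cos(theta) + sin(theta)*B (the GA analogue of Euler's formula).
theta = 71 degrees = 1.239184 rad
cos(71 deg) = 0.3256
sin(71 deg) = 0.9455
exp(theta*B) = 0.3256 + 0.9455*B


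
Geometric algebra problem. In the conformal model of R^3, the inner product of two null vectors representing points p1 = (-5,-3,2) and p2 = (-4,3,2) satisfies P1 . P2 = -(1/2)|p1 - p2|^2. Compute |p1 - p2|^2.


p1 - p2 = (-1, -6, 0)
|p1 - p2|^2 = (-1)^2 + (-6)^2 + 0^2
= 1 + 36 + 0
= 37


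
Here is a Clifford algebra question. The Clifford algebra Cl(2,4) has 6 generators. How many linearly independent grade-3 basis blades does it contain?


Number of grade-k basis blades in Cl(p,q) with n = p + q is C(n, k).
n = 2 + 4 = 6
C(6, 3) = 6! / (3! * 3!)
= 720 / (6 * 6)
= 20


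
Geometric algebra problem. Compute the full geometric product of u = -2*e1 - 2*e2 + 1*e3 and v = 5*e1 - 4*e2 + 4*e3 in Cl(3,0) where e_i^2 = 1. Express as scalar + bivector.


In Cl(3,0): e_i^2 = 1, e_ie_j = -e_je_i for i != j.
Scalar part = u . v = (-2)*5 + (-2)*(-4) + 1*4
= -10 + 8 + 4 = 2
e12 coeff = (-2)*(-4) - (-2)*5 = 8 - (-10) = 18
e13 coeff = (-2)*4 - 1*5 = -8 - 5 = -13
e23 coeff = (-2)*4 - 1*(-4) = -8 - (-4) = -4
uv = 2 + 18*e12 - 13*e13 - 4*e23


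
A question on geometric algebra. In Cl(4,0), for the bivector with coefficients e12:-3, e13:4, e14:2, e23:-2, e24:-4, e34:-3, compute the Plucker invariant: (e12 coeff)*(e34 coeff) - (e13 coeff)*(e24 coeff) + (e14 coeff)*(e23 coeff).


Plucker relation: af - be + cd
a*f = (-3)*(-3) = 9
b*e = 4*(-4) = -16
c*d = 2*(-2) = -4
af - be + cd = 9 - (-16) + (-4)
= 21


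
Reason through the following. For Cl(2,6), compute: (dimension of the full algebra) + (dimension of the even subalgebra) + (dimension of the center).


n = 2 + 6 = 8
Total dim = 2^8 = 256
Even subalgebra dim = 2^7 = 128
n is even, so center dim = 1
Sum = 256 + 128 + 1 = 385


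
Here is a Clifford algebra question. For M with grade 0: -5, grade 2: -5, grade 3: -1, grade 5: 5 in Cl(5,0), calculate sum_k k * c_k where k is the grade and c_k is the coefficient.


Grade-weighted sum = sum of grade_k * coefficient_k
0*(-5) = 0
2*(-5) = -10
3*(-1) = -3
5*5 = 25
Total = 0 + (-10) + (-3) + 25 = 12


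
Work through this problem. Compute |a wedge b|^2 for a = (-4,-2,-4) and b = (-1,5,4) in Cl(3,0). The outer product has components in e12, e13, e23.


a wedge b = (a1*b2 - a2*b1)*e12 + (a1*b3 - a3*b1)*e13 + (a2*b3 - a3*b2)*e23
e12 coeff: (-4)*5 - (-2)*(-1) = -20 - 2 = -22
e13 coeff: (-4)*4 - (-4)*(-1) = -16 - 4 = -20
e23 coeff: (-2)*4 - (-4)*5 = -8 - (-20) = 12
|a wedge b|^2 = (-22)^2 + (-20)^2 + 12^2
= 484 + 400 + 144
= 1028


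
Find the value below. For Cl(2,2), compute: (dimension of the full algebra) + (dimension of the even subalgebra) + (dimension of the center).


n = 2 + 2 = 4
Total dim = 2^4 = 16
Even subalgebra dim = 2^3 = 8
n is even, so center dim = 1
Sum = 16 + 8 + 1 = 25


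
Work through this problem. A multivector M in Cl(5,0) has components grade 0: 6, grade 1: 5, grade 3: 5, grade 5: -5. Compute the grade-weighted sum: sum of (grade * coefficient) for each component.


Grade-weighted sum = sum of grade_k * coefficient_k
0*6 = 0
1*5 = 5
3*5 = 15
5*(-5) = -25
Total = 0 + 5 + 15 + (-25) = -5


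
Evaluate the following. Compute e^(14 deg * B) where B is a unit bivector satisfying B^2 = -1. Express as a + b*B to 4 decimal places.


For a unit bivector B with B^2 = -1, the exponential series gives
e^(theta*B) = cos(theta) + sin(theta)*B (the GA analogue of Euler's formula).
theta = 14 degrees = 0.244346 rad
cos(14 deg) = 0.9703
sin(14 deg) = 0.2419
exp(theta*B) = 0.9703 + 0.2419*B


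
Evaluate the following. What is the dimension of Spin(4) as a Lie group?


Spin(n) double-covers SO(n); both have Lie algebra so(n) of dimension n(n-1)/2.
n = 4
n(n-1) = 4 * 3 = 12
dim Spin(4) = 12/2 = 6


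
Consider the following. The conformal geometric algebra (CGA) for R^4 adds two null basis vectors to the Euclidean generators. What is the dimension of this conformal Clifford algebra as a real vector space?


The conformal model of R^4 uses Cl(5,1): the 4 Euclidean generators plus two extra orthogonal generators e+ (e+^2 = +1) and e- (e-^2 = -1), from which the null vectors e0, einf are built.
Number of generators m = 4 + 2 = 6.
dim Cl(p,q) = 2^m = 2^6 = 64


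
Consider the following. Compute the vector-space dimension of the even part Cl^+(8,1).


Even subalgebra dimension = 2^(n-1)
n = 8 + 1 = 9
2^(9 - 1) = 2^8 = 256
Verification: sum of C(9,k) for even k = 1 + 36 + 126 + 84 + 9 = 256
Result = 256


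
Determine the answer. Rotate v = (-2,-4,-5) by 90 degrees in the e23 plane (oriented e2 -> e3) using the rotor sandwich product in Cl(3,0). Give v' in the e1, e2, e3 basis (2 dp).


Rotor R = cos(45deg) - sin(45deg)*e23
Rotation angle theta = 2 * 45 = 90 degrees in the e23 plane (e2 -> e3).
The component perpendicular to the plane (e1) is invariant: v'_1 = v1 = -2.00
cos(90deg) = 0.0000, sin(90deg) = 1.0000
v'_2 = v2*cos(theta) - v3*sin(theta) = -4*0.0000 - (-5)*1.0000 = 5.00
v'_3 = v2*sin(theta) + v3*cos(theta) = -4*1.0000 + (-5)*0.0000 = -4.00
v' = -2.00*e1 + 5.00*e2 - 4.00*e3


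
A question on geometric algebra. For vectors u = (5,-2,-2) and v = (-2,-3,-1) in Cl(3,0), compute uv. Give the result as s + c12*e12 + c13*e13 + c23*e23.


In Cl(3,0): e_i^2 = 1, e_ie_j = -e_je_i for i != j.
Scalar part = u . v = 5*(-2) + (-2)*(-3) + (-2)*(-1)
= -10 + 6 + 2 = -2
e12 coeff = 5*(-3) - (-2)*(-2) = -15 - 4 = -19
e13 coeff = 5*(-1) - (-2)*(-2) = -5 - 4 = -9
e23 coeff = (-2)*(-1) - (-2)*(-3) = 2 - 6 = -4
uv = -2 - 19*e12 - 9*e13 - 4*e23


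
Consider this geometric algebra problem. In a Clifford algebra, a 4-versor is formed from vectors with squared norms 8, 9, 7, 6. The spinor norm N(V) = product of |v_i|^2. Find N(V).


Spinor norm N(V) = |v1|^2 * |v2|^2 * ... * |v4|^2
= 8 * 9 * 7 * 6
Running product: 8, 72, 504, 3024
N(V) = 3024


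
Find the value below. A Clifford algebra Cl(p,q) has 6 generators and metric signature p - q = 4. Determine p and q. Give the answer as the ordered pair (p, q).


We need p + q = 6 and p - q = 4.
Adding: 2p = 6 + 4 = 10, so p = 5.
Then q = 6 - 5 = 1.
(p, q) = (5, 1)


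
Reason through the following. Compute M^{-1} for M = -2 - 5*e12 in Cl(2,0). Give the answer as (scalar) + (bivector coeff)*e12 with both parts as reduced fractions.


M = -2 - 5*e12, where e12^2 = -1.
Since M commutes with its reverse ~M = a - b*e12, M * ~M = a^2 - b^2*e12^2 = a^2 + b^2.
So M^{-1} = ~M / (a^2 + b^2) = (a - b*e12)/(a^2 + b^2).
a^2 + b^2 = 4 + 25 = 29
Scalar part = -2/29 = -2/29
Bivector coeff = 5/29 = 5/29
M^{-1} = -2/29 + 5/29*e12


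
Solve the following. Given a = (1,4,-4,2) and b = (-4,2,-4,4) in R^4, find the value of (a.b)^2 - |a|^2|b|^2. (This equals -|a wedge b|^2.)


a . b = 1*(-4) + 4*2 + (-4)*(-4) + 2*4
= -4 + 8 + 16 + 8 = 28
|a|^2 = 1^2 + 4^2 + (-4)^2 + 2^2 = 37
|b|^2 = (-4)^2 + 2^2 + (-4)^2 + 4^2 = 52
(a.b)^2 = 28^2 = 784
|a|^2 * |b|^2 = 37 * 52 = 1924
Result = 784 - 1924 = -1140


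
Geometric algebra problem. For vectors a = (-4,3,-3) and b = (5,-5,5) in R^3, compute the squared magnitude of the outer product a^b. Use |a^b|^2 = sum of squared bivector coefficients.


a wedge b = (a1*b2 - a2*b1)*e12 + (a1*b3 - a3*b1)*e13 + (a2*b3 - a3*b2)*e23
e12 coeff: (-4)*(-5) - 3*5 = 20 - 15 = 5
e13 coeff: (-4)*5 - (-3)*5 = -20 - (-15) = -5
e23 coeff: 3*5 - (-3)*(-5) = 15 - 15 = 0
|a wedge b|^2 = 5^2 + (-5)^2 + 0^2
= 25 + 25 + 0
= 50


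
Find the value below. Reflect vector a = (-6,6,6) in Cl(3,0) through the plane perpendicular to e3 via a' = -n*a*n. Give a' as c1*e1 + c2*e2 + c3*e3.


Reflection formula: a' = -n*a*n, with n = e3 (unit vector, n^2 = 1).
For reflection through hyperplane perp to e3:
The component along e3 flips sign, others stay.
a = (-6, 6, 6)
a' = (-6, 6, -6)
a' = -6*e1 + 6*e2 - 6*e3


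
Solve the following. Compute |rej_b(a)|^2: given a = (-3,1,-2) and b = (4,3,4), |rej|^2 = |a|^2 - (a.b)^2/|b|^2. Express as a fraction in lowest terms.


|a|^2 = (-3)^2 + 1^2 + (-2)^2 = 14
|b|^2 = 4^2 + 3^2 + 4^2 = 41
a . b = (-3)*4 + 1*3 + (-2)*4 = -17
(a.b)^2 = (-17)^2 = 289
|rej|^2 = 14 - 289/41
= (574 - 289)/41
= 285/41
In lowest terms: 285/41


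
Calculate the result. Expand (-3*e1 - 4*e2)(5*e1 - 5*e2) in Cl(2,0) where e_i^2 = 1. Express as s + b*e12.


Expand: (-3*e1 - 4*e2)(5*e1 - 5*e2)
= (-3)*5*e1e1 + (-3)*(-5)*e1e2 + (-4)*5*e2e1 + (-4)*(-5)*e2e2
Using e1^2 = e2^2 = 1, e2e1 = -e1e2:
Scalar part s = (-3)*5 + (-4)*(-5) = -15 + 20 = 5
Bivector part b = (-3)*(-5) - (-4)*5 = 15 - (-20) = 35
uv = 5 + 35*e12


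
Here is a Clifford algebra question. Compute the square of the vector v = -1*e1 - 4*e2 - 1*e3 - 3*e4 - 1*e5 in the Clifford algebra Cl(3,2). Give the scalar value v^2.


v^2 = sum of c_i^2 * e_i^2
Positive signature terms (e_i^2 = +1): (-1)^2 + (-4)^2 + (-1)^2 = 18
Negative signature terms (e_j^2 = -1): (-3)^2 + (-1)^2 = 10
v^2 = 18 - 10 = 8


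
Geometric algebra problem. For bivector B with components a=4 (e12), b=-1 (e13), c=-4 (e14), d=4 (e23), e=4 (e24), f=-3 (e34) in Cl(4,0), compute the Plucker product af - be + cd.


Plucker relation: af - be + cd
a*f = 4*(-3) = -12
b*e = (-1)*4 = -4
c*d = (-4)*4 = -16
af - be + cd = -12 - (-4) + (-16)
= -24


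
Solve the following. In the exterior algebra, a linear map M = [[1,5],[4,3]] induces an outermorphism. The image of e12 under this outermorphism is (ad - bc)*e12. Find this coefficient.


The outermorphism of a linear map f sends e1^e2 to f(e1)^f(e2).
f(e1) = 1*e1 + 4*e2
f(e2) = 5*e1 + 3*e2
f(e1) ^ f(e2) = (1*e1 + 4*e2) ^ (5*e1 + 3*e2)
= 1*3*e12 + 4*5*e21
= (3 - 20)*e12
= -17*e12
Coefficient = -17


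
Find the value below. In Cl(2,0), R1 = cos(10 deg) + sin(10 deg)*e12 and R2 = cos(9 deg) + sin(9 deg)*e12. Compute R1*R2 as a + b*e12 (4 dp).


Same-plane rotors commute and their half-angles add:
R1*R2 = cos(a1 + a2) + sin(a1 + a2)*e12.
a1 + a2 = 10 + 9 = 19 deg
cos(19 deg) = 0.9455
sin(19 deg) = 0.3256
R1*R2 = 0.9455 + 0.3256*e12


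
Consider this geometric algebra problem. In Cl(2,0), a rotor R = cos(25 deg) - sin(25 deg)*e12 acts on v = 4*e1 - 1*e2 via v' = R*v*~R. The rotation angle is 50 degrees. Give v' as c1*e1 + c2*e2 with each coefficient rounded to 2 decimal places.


Rotor R = cos(25deg) - sin(25deg)*e12
Rotation angle theta = 2 * 25 = 50 degrees
v' = R*v*~R rotates v by theta.
cos(50deg) = 0.6428, sin(50deg) = 0.7660
v'_1 = 4*cos(50deg) - (-1)*sin(50deg)
= 4*0.6428 - (-1)*0.7660
= 3.34
v'_2 = 4*sin(50deg) + (-1)*cos(50deg)
= 4*0.7660 + (-1)*0.6428
= 2.42
v' = 3.34*e1 + 2.42*e2


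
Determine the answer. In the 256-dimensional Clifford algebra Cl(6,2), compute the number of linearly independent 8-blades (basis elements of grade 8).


Number of grade-k basis blades in Cl(p,q) with n = p + q is C(n, k).
n = 6 + 2 = 8
C(8, 8) = 8! / (8! * 0!)
= 40320 / (40320 * 1)
= 1


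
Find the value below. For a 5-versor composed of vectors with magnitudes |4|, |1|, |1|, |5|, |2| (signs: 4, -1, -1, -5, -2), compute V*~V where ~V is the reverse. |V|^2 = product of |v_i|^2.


Each vector v_i has |v_i|^2 = s_i^2
Squared scales: 4^2 = 16, (-1)^2 = 1, (-1)^2 = 1, (-5)^2 = 25, (-2)^2 = 4
|V|^2 = 16 * 1 * 1 * 25 * 4
= 1600


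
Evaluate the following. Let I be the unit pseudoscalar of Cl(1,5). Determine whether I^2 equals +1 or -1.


The pseudoscalar I = e1...e_n (product of all n generators) of Cl(p,q) satisfies I^2 = (-1)^(q + n(n-1)/2).
p = 1, q = 5, n = p + q = 6
n(n-1)/2 = 6 * 5 / 2 = 15
Exponent = q + n(n-1)/2 = 5 + 15 = 20
I^2 = (-1)^20 = +1


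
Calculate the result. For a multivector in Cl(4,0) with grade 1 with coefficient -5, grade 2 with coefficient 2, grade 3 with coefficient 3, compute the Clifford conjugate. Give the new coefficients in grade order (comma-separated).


Clifford conjugate sign for grade k: (-1)^(k(k+1)/2)
Grade 1: (-1)^(1*2/2) = (-1)^1 = -1, coeff -5 -> 5
Grade 2: (-1)^(2*3/2) = (-1)^3 = -1, coeff 2 -> -2
Grade 3: (-1)^(3*4/2) = (-1)^6 = 1, coeff 3 -> 3
Conjugated coefficients: 5, -2, 3


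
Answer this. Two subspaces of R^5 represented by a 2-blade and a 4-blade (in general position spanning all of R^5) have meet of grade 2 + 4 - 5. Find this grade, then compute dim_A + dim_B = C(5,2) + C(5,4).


Meet grade = grade(A) + grade(B) - n
= 2 + 4 - 5 = 1
C(5,2) = 10
C(5,4) = 5
dim_A + dim_B = 10 + 5 = 15


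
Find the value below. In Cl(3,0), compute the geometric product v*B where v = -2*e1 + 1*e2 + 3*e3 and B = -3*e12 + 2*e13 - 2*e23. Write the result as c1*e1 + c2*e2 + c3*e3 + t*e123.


vB has grade-1 (vector) and grade-3 (trivector) parts: vB = (v _| B) + (v ^ B).
Vector part <vB>_1:
  e1: -v2*b12 - v3*b13 = -(1)*(-3) - (3)*(2) = -3
  e2: v1*b12 - v3*b23 = (-2)*(-3) - (3)*(-2) = 12
  e3: v1*b13 + v2*b23 = (-2)*(2) + (1)*(-2) = -6
Trivector part <vB>_3:
  e123: v1*b23 - v2*b13 + v3*b12 = (-2)*(-2) - (1)*(2) + (3)*(-3) = -7
vB = -3*e1 + 12*e2 - 6*e3 - 7*e123


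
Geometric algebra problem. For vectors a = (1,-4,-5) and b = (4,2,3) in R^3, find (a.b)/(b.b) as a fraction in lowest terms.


Projection coefficient = (a . b) / (b . b)
a . b = 1*4 + (-4)*2 + (-5)*3
= 4 + (-8) + (-15) = -19
b . b = 4^2 + 2^2 + 3^2
= 16 + 4 + 9 = 29
Coefficient = -19/29
In lowest terms: -19/29


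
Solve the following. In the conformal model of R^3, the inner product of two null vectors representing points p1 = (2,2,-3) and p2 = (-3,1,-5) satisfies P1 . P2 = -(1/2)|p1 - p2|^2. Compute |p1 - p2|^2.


p1 - p2 = (5, 1, 2)
|p1 - p2|^2 = 5^2 + 1^2 + 2^2
= 25 + 1 + 4
= 30


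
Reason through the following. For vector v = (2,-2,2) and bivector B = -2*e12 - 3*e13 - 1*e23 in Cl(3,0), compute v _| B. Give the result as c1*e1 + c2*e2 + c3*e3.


Left contraction v _| B = <vB>_1 (grade-1 part of the geometric product vB).
Using e1_|e12 = e2, e2_|e12 = -e1, e1_|e13 = e3, e3_|e13 = -e1, e2_|e23 = e3, e3_|e23 = -e2:
e1 coeff: -v2*b12 - v3*b13 = -(-2)*(-2) - (2)*(-3) = 2
e2 coeff: v1*b12 - v3*b23 = (2)*(-2) - (2)*(-1) = -2
e3 coeff: v1*b13 + v2*b23 = (2)*(-3) + (-2)*(-1) = -4
v _| B = 2*e1 - 2*e2 - 4*e3


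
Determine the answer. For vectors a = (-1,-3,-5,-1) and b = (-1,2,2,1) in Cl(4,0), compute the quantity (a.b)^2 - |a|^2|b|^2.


a . b = (-1)*(-1) + (-3)*2 + (-5)*2 + (-1)*1
= 1 + (-6) + (-10) + (-1) = -16
|a|^2 = (-1)^2 + (-3)^2 + (-5)^2 + (-1)^2 = 36
|b|^2 = (-1)^2 + 2^2 + 2^2 + 1^2 = 10
(a.b)^2 = (-16)^2 = 256
|a|^2 * |b|^2 = 36 * 10 = 360
Result = 256 - 360 = -104


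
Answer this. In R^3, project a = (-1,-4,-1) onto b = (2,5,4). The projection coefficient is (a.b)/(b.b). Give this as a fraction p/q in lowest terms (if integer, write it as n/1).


Projection coefficient = (a . b) / (b . b)
a . b = (-1)*2 + (-4)*5 + (-1)*4
= -2 + (-20) + (-4) = -26
b . b = 2^2 + 5^2 + 4^2
= 4 + 25 + 16 = 45
Coefficient = -26/45
In lowest terms: -26/45


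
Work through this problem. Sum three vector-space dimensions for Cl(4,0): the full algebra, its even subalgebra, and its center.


n = 4 + 0 = 4
Total dim = 2^4 = 16
Even subalgebra dim = 2^3 = 8
n is even, so center dim = 1
Sum = 16 + 8 + 1 = 25


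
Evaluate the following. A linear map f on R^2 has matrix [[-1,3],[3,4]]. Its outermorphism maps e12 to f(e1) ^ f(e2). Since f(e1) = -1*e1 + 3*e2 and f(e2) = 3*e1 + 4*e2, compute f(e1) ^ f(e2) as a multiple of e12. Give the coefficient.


The outermorphism of a linear map f sends e1^e2 to f(e1)^f(e2).
f(e1) = -1*e1 + 3*e2
f(e2) = 3*e1 + 4*e2
f(e1) ^ f(e2) = (-1*e1 + 3*e2) ^ (3*e1 + 4*e2)
= (-1)*4*e12 + 3*3*e21
= (-4 - 9)*e12
= -13*e12
Coefficient = -13


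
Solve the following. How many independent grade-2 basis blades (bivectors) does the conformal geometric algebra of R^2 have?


The conformal model of R^2 uses Cl(3,1) with m = 2 + 2 = 4 generators.
Number of grade-2 blades = C(m, 2) = C(4, 2)
= 4*3/2 = 6


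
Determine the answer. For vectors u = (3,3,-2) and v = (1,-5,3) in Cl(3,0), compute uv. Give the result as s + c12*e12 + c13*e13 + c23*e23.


In Cl(3,0): e_i^2 = 1, e_ie_j = -e_je_i for i != j.
Scalar part = u . v = 3*1 + 3*(-5) + (-2)*3
= 3 + (-15) + (-6) = -18
e12 coeff = 3*(-5) - 3*1 = -15 - 3 = -18
e13 coeff = 3*3 - (-2)*1 = 9 - (-2) = 11
e23 coeff = 3*3 - (-2)*(-5) = 9 - 10 = -1
uv = -18 - 18*e12 + 11*e13 - 1*e23


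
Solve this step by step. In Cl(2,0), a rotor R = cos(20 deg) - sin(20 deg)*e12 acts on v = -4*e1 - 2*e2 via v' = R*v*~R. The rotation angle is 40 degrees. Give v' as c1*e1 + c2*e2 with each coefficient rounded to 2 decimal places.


Rotor R = cos(20deg) - sin(20deg)*e12
Rotation angle theta = 2 * 20 = 40 degrees
v' = R*v*~R rotates v by theta.
cos(40deg) = 0.7660, sin(40deg) = 0.6428
v'_1 = -4*cos(40deg) - (-2)*sin(40deg)
= -4*0.7660 - (-2)*0.6428
= -1.78
v'_2 = -4*sin(40deg) + (-2)*cos(40deg)
= -4*0.6428 + (-2)*0.7660
= -4.10
v' = -1.78*e1 - 4.10*e2


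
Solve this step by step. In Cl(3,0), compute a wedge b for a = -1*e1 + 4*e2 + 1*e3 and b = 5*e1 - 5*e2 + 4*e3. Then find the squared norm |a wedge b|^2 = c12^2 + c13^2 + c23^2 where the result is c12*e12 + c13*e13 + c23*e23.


a wedge b = (a1*b2 - a2*b1)*e12 + (a1*b3 - a3*b1)*e13 + (a2*b3 - a3*b2)*e23
e12 coeff: (-1)*(-5) - 4*5 = 5 - 20 = -15
e13 coeff: (-1)*4 - 1*5 = -4 - 5 = -9
e23 coeff: 4*4 - 1*(-5) = 16 - (-5) = 21
|a wedge b|^2 = (-15)^2 + (-9)^2 + 21^2
= 225 + 81 + 441
= 747


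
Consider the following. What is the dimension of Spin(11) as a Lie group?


Spin(n) double-covers SO(n); both have Lie algebra so(n) of dimension n(n-1)/2.
n = 11
n(n-1) = 11 * 10 = 110
dim Spin(11) = 110/2 = 55


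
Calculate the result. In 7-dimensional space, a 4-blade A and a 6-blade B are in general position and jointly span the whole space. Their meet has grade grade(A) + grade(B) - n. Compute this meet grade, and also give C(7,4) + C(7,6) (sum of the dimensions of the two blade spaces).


Meet grade = grade(A) + grade(B) - n
= 4 + 6 - 7 = 3
C(7,4) = 35
C(7,6) = 7
dim_A + dim_B = 35 + 7 = 42


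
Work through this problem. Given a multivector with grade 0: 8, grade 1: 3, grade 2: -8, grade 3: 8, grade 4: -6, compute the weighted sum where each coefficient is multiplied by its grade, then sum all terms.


Grade-weighted sum = sum of grade_k * coefficient_k
0*8 = 0
1*3 = 3
2*(-8) = -16
3*8 = 24
4*(-6) = -24
Total = 0 + 3 + (-16) + 24 + (-24) = -13


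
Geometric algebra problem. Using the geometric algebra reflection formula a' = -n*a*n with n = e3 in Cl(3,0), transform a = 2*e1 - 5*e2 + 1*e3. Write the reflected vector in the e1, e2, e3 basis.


Reflection formula: a' = -n*a*n, with n = e3 (unit vector, n^2 = 1).
For reflection through hyperplane perp to e3:
The component along e3 flips sign, others stay.
a = (2, -5, 1)
a' = (2, -5, -1)
a' = 2*e1 - 5*e2 - 1*e3


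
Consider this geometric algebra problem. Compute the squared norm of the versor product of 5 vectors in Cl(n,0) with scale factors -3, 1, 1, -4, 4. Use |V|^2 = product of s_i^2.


Each vector v_i has |v_i|^2 = s_i^2
Squared scales: (-3)^2 = 9, 1^2 = 1, 1^2 = 1, (-4)^2 = 16, 4^2 = 16
|V|^2 = 9 * 1 * 1 * 16 * 16
= 2304


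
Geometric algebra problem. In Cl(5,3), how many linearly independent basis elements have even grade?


Even subalgebra dimension = 2^(n-1)
n = 5 + 3 = 8
2^(8 - 1) = 2^7 = 128
Verification: sum of C(8,k) for even k = 1 + 28 + 70 + 28 + 1 = 128
Result = 128


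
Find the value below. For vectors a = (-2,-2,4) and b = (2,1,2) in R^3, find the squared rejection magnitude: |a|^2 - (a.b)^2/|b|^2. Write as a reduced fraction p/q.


|a|^2 = (-2)^2 + (-2)^2 + 4^2 = 24
|b|^2 = 2^2 + 1^2 + 2^2 = 9
a . b = (-2)*2 + (-2)*1 + 4*2 = 2
(a.b)^2 = 2^2 = 4
|rej|^2 = 24 - 4/9
= (216 - 4)/9
= 212/9
In lowest terms: 212/9


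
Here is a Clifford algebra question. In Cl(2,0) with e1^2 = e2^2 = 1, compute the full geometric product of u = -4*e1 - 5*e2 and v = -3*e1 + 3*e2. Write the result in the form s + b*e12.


Expand: (-4*e1 - 5*e2)(-3*e1 + 3*e2)
= (-4)*(-3)*e1e1 + (-4)*3*e1e2 + (-5)*(-3)*e2e1 + (-5)*3*e2e2
Using e1^2 = e2^2 = 1, e2e1 = -e1e2:
Scalar part s = (-4)*(-3) + (-5)*3 = 12 + (-15) = -3
Bivector part b = (-4)*3 - (-5)*(-3) = -12 - 15 = -27
uv = -3 - 27*e12


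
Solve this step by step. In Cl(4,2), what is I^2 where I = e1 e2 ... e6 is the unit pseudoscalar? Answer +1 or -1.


The pseudoscalar I = e1...e_n (product of all n generators) of Cl(p,q) satisfies I^2 = (-1)^(q + n(n-1)/2).
p = 4, q = 2, n = p + q = 6
n(n-1)/2 = 6 * 5 / 2 = 15
Exponent = q + n(n-1)/2 = 2 + 15 = 17
I^2 = (-1)^17 = -1


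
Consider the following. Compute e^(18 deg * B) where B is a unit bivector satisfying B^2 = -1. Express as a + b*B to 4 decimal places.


For a unit bivector B with B^2 = -1, the exponential series gives
e^(theta*B) = cos(theta) + sin(theta)*B (the GA analogue of Euler's formula).
theta = 18 degrees = 0.314159 rad
cos(18 deg) = 0.9511
sin(18 deg) = 0.3090
exp(theta*B) = 0.9511 + 0.3090*B


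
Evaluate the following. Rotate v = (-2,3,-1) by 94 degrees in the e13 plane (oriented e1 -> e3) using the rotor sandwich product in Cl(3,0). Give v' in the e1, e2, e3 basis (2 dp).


Rotor R = cos(47deg) - sin(47deg)*e13
Rotation angle theta = 2 * 47 = 94 degrees in the e13 plane (e1 -> e3).
The component perpendicular to the plane (e2) is invariant: v'_2 = v2 = 3.00
cos(94deg) = -0.0698, sin(94deg) = 0.9976
v'_1 = v1*cos(theta) - v3*sin(theta) = -2*(-0.0698) - (-1)*0.9976 = 1.14
v'_3 = v1*sin(theta) + v3*cos(theta) = -2*0.9976 + (-1)*(-0.0698) = -1.93
v' = 1.14*e1 + 3.00*e2 - 1.93*e3


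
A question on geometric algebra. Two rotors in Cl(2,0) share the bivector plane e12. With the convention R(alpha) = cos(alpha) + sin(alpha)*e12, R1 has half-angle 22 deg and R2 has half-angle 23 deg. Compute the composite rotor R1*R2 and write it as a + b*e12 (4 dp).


Same-plane rotors commute and their half-angles add:
R1*R2 = cos(a1 + a2) + sin(a1 + a2)*e12.
a1 + a2 = 22 + 23 = 45 deg
cos(45 deg) = 0.7071
sin(45 deg) = 0.7071
R1*R2 = 0.7071 + 0.7071*e12


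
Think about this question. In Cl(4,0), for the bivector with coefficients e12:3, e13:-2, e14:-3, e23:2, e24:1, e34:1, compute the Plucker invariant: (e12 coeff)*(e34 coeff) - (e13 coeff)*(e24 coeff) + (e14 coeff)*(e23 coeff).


Plucker relation: af - be + cd
a*f = 3*1 = 3
b*e = (-2)*1 = -2
c*d = (-3)*2 = -6
af - be + cd = 3 - (-2) + (-6)
= -1


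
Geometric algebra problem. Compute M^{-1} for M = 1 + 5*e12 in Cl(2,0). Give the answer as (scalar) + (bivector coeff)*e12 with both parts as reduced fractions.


M = 1 + 5*e12, where e12^2 = -1.
Since M commutes with its reverse ~M = a - b*e12, M * ~M = a^2 - b^2*e12^2 = a^2 + b^2.
So M^{-1} = ~M / (a^2 + b^2) = (a - b*e12)/(a^2 + b^2).
a^2 + b^2 = 1 + 25 = 26
Scalar part = 1/26 = 1/26
Bivector coeff = -5/26 = -5/26
M^{-1} = 1/26 - 5/26*e12


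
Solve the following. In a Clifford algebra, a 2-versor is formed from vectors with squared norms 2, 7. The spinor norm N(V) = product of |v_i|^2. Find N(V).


Spinor norm N(V) = |v1|^2 * |v2|^2 * ... * |v2|^2
= 2 * 7
Running product: 2, 14
N(V) = 14


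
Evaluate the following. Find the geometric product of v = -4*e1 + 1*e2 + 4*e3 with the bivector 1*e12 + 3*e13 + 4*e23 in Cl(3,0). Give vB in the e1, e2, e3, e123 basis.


vB has grade-1 (vector) and grade-3 (trivector) parts: vB = (v _| B) + (v ^ B).
Vector part <vB>_1:
  e1: -v2*b12 - v3*b13 = -(1)*(1) - (4)*(3) = -13
  e2: v1*b12 - v3*b23 = (-4)*(1) - (4)*(4) = -20
  e3: v1*b13 + v2*b23 = (-4)*(3) + (1)*(4) = -8
Trivector part <vB>_3:
  e123: v1*b23 - v2*b13 + v3*b12 = (-4)*(4) - (1)*(3) + (4)*(1) = -15
vB = -13*e1 - 20*e2 - 8*e3 - 15*e123


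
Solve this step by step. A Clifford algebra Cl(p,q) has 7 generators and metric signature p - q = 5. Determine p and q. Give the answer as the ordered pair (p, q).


We need p + q = 7 and p - q = 5.
Adding: 2p = 7 + 5 = 12, so p = 6.
Then q = 7 - 6 = 1.
(p, q) = (6, 1)


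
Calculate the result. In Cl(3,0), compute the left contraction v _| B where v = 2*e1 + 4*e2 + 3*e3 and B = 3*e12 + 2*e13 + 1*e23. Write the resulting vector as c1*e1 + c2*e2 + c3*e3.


Left contraction v _| B = <vB>_1 (grade-1 part of the geometric product vB).
Using e1_|e12 = e2, e2_|e12 = -e1, e1_|e13 = e3, e3_|e13 = -e1, e2_|e23 = e3, e3_|e23 = -e2:
e1 coeff: -v2*b12 - v3*b13 = -(4)*(3) - (3)*(2) = -18
e2 coeff: v1*b12 - v3*b23 = (2)*(3) - (3)*(1) = 3
e3 coeff: v1*b13 + v2*b23 = (2)*(2) + (4)*(1) = 8
v _| B = -18*e1 + 3*e2 + 8*e3


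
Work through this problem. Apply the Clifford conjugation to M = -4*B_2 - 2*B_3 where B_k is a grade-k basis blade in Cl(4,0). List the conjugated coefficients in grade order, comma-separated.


Clifford conjugate sign for grade k: (-1)^(k(k+1)/2)
Grade 2: (-1)^(2*3/2) = (-1)^3 = -1, coeff -4 -> 4
Grade 3: (-1)^(3*4/2) = (-1)^6 = 1, coeff -2 -> -2
Conjugated coefficients: 4, -2


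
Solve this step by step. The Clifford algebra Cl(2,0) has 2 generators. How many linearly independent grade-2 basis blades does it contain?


Number of grade-k basis blades in Cl(p,q) with n = p + q is C(n, k).
n = 2 + 0 = 2
C(2, 2) = 2! / (2! * 0!)
= 2 / (2 * 1)
= 1


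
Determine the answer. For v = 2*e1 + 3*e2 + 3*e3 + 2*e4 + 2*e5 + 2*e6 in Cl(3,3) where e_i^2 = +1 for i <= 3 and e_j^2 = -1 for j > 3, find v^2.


v^2 = sum of c_i^2 * e_i^2
Positive signature terms (e_i^2 = +1): 2^2 + 3^2 + 3^2 = 22
Negative signature terms (e_j^2 = -1): 2^2 + 2^2 + 2^2 = 12
v^2 = 22 - 12 = 10


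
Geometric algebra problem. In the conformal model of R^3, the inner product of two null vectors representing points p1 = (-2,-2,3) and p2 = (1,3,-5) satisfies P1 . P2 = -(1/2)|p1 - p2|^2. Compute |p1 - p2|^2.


p1 - p2 = (-3, -5, 8)
|p1 - p2|^2 = (-3)^2 + (-5)^2 + 8^2
= 9 + 25 + 64
= 98


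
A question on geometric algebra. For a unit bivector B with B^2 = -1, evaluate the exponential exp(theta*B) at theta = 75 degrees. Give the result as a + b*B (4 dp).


For a unit bivector B with B^2 = -1, the exponential series gives
e^(theta*B) = cos(theta) + sin(theta)*B (the GA analogue of Euler's formula).
theta = 75 degrees = 1.308997 rad
cos(75 deg) = 0.2588
sin(75 deg) = 0.9659
exp(theta*B) = 0.2588 + 0.9659*B


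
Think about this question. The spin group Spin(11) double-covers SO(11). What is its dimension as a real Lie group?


Spin(n) double-covers SO(n); both have Lie algebra so(n) of dimension n(n-1)/2.
n = 11
n(n-1) = 11 * 10 = 110
dim Spin(11) = 110/2 = 55


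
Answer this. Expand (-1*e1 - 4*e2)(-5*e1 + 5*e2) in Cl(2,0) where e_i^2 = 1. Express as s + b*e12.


Expand: (-1*e1 - 4*e2)(-5*e1 + 5*e2)
= (-1)*(-5)*e1e1 + (-1)*5*e1e2 + (-4)*(-5)*e2e1 + (-4)*5*e2e2
Using e1^2 = e2^2 = 1, e2e1 = -e1e2:
Scalar part s = (-1)*(-5) + (-4)*5 = 5 + (-20) = -15
Bivector part b = (-1)*5 - (-4)*(-5) = -5 - 20 = -25
uv = -15 - 25*e12


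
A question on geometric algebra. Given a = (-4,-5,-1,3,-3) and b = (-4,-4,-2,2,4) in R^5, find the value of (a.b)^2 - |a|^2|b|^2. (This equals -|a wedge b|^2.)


a . b = (-4)*(-4) + (-5)*(-4) + (-1)*(-2) + 3*2 + (-3)*4
= 16 + 20 + 2 + 6 + (-12) = 32
|a|^2 = (-4)^2 + (-5)^2 + (-1)^2 + 3^2 + (-3)^2 = 60
|b|^2 = (-4)^2 + (-4)^2 + (-2)^2 + 2^2 + 4^2 = 56
(a.b)^2 = 32^2 = 1024
|a|^2 * |b|^2 = 60 * 56 = 3360
Result = 1024 - 3360 = -2336


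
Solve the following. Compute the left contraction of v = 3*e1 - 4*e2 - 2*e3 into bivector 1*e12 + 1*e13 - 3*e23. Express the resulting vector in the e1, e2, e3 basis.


Left contraction v _| B = <vB>_1 (grade-1 part of the geometric product vB).
Using e1_|e12 = e2, e2_|e12 = -e1, e1_|e13 = e3, e3_|e13 = -e1, e2_|e23 = e3, e3_|e23 = -e2:
e1 coeff: -v2*b12 - v3*b13 = -(-4)*(1) - (-2)*(1) = 6
e2 coeff: v1*b12 - v3*b23 = (3)*(1) - (-2)*(-3) = -3
e3 coeff: v1*b13 + v2*b23 = (3)*(1) + (-4)*(-3) = 15
v _| B = 6*e1 - 3*e2 + 15*e3


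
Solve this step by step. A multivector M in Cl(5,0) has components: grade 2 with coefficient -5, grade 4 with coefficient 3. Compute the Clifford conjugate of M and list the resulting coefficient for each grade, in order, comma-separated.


Clifford conjugate sign for grade k: (-1)^(k(k+1)/2)
Grade 2: (-1)^(2*3/2) = (-1)^3 = -1, coeff -5 -> 5
Grade 4: (-1)^(4*5/2) = (-1)^10 = 1, coeff 3 -> 3
Conjugated coefficients: 5, 3


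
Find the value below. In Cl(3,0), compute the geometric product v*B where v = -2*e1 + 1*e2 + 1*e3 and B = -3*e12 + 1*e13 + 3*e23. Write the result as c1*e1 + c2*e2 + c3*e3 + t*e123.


vB has grade-1 (vector) and grade-3 (trivector) parts: vB = (v _| B) + (v ^ B).
Vector part <vB>_1:
  e1: -v2*b12 - v3*b13 = -(1)*(-3) - (1)*(1) = 2
  e2: v1*b12 - v3*b23 = (-2)*(-3) - (1)*(3) = 3
  e3: v1*b13 + v2*b23 = (-2)*(1) + (1)*(3) = 1
Trivector part <vB>_3:
  e123: v1*b23 - v2*b13 + v3*b12 = (-2)*(3) - (1)*(1) + (1)*(-3) = -10
vB = 2*e1 + 3*e2 + 1*e3 - 10*e123


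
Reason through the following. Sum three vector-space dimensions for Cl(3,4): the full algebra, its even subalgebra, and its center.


n = 3 + 4 = 7
Total dim = 2^7 = 128
Even subalgebra dim = 2^6 = 64
n is odd, so center dim = 2
Sum = 128 + 64 + 2 = 194


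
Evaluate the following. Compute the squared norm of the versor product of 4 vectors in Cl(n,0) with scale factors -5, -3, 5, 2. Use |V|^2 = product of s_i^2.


Each vector v_i has |v_i|^2 = s_i^2
Squared scales: (-5)^2 = 25, (-3)^2 = 9, 5^2 = 25, 2^2 = 4
|V|^2 = 25 * 9 * 25 * 4
= 22500


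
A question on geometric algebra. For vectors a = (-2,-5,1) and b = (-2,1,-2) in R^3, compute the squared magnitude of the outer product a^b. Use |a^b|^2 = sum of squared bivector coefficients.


a wedge b = (a1*b2 - a2*b1)*e12 + (a1*b3 - a3*b1)*e13 + (a2*b3 - a3*b2)*e23
e12 coeff: (-2)*1 - (-5)*(-2) = -2 - 10 = -12
e13 coeff: (-2)*(-2) - 1*(-2) = 4 - (-2) = 6
e23 coeff: (-5)*(-2) - 1*1 = 10 - 1 = 9
|a wedge b|^2 = (-12)^2 + 6^2 + 9^2
= 144 + 36 + 81
= 261


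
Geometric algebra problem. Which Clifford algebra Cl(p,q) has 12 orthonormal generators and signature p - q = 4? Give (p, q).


We need p + q = 12 and p - q = 4.
Adding: 2p = 12 + 4 = 16, so p = 8.
Then q = 12 - 8 = 4.
(p, q) = (8, 4)


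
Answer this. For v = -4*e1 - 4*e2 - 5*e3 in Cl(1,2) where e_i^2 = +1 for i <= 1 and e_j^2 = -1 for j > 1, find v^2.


v^2 = sum of c_i^2 * e_i^2
Positive signature terms (e_i^2 = +1): (-4)^2 = 16
Negative signature terms (e_j^2 = -1): (-4)^2 + (-5)^2 = 41
v^2 = 16 - 41 = -25


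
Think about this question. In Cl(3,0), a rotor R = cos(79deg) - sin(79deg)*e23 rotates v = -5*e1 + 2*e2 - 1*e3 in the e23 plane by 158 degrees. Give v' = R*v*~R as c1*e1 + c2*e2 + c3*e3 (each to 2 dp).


Rotor R = cos(79deg) - sin(79deg)*e23
Rotation angle theta = 2 * 79 = 158 degrees in the e23 plane (e2 -> e3).
The component perpendicular to the plane (e1) is invariant: v'_1 = v1 = -5.00
cos(158deg) = -0.9272, sin(158deg) = 0.3746
v'_2 = v2*cos(theta) - v3*sin(theta) = 2*(-0.9272) - (-1)*0.3746 = -1.48
v'_3 = v2*sin(theta) + v3*cos(theta) = 2*0.3746 + (-1)*(-0.9272) = 1.68
v' = -5.00*e1 - 1.48*e2 + 1.68*e3


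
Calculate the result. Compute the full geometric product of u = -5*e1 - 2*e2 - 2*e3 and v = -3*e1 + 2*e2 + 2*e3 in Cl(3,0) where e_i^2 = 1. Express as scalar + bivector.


In Cl(3,0): e_i^2 = 1, e_ie_j = -e_je_i for i != j.
Scalar part = u . v = (-5)*(-3) + (-2)*2 + (-2)*2
= 15 + (-4) + (-4) = 7
e12 coeff = (-5)*2 - (-2)*(-3) = -10 - 6 = -16
e13 coeff = (-5)*2 - (-2)*(-3) = -10 - 6 = -16
e23 coeff = (-2)*2 - (-2)*2 = -4 - (-4) = 0
uv = 7 - 16*e12 - 16*e13 + 0*e23
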